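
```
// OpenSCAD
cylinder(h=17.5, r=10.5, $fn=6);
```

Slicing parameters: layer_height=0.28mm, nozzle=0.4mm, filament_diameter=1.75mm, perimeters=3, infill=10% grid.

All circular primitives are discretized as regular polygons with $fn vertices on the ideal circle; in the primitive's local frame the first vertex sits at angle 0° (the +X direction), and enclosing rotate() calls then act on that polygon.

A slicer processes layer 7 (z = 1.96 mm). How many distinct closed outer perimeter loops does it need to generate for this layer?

1

At z = 1.96 mm: the r=10.5 cylinder contributes a regular 6-gon of circumradius 10.5. The result has 1 disconnected region.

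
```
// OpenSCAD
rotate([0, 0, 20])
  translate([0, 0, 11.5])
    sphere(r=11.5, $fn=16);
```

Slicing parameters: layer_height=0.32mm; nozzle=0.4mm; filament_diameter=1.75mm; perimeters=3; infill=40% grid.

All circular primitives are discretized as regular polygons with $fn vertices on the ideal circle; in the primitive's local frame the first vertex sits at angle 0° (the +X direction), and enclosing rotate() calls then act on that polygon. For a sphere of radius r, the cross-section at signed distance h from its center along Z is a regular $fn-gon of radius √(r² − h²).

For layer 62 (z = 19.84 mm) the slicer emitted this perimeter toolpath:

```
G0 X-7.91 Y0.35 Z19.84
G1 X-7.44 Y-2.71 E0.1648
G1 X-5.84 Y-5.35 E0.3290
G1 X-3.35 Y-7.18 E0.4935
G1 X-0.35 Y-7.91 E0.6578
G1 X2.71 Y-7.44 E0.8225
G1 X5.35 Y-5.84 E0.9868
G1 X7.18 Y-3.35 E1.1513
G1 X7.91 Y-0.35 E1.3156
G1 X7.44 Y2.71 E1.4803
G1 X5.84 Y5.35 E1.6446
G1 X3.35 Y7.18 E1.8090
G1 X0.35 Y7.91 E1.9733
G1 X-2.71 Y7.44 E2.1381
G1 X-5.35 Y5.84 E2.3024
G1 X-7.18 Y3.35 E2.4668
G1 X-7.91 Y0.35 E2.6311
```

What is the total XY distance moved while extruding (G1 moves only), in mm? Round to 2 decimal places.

Sum the Euclidean lengths of each G1 segment: total = 49.44 mm.

49.44 mm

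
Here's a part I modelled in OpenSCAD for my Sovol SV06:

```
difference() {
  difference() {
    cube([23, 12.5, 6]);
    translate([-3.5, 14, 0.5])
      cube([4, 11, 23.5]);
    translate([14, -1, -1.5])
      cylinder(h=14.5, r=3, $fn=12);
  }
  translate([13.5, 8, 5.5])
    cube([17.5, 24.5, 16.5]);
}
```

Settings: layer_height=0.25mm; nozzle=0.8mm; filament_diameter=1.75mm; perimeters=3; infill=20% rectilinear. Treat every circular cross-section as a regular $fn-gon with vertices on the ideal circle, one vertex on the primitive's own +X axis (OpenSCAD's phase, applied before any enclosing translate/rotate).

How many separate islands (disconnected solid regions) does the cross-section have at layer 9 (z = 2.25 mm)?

At z = 2.25 mm: the cube is present — its section is the full 23×12.5 rectangle; the cube at (-3.5, 14) is present — its section is the full 4×11 rectangle; the cylinder at (14, -1): section is a regular 12-gon, circumradius r=3; After the difference (first − rest): starting from the 23×12.5 cube, the 4×11 cube at (-3.5, 14) misses the remaining region (no effect); the r=3 cylinder at (14, -1) partially overlaps it — only the 7.77 mm² overlap (of its 27.00 mm²) is removed, clipping the outline — 1 connected region; the cube at (13.5, 8) is not intersected at this z (z outside [5.5, 22]); Subtracting the remaining from the first: none of the subtracted shapes is present at this height, so that combined region is unchanged — 1 connected region. Overall, the cross-section is a single solid region. Island count = 1.

1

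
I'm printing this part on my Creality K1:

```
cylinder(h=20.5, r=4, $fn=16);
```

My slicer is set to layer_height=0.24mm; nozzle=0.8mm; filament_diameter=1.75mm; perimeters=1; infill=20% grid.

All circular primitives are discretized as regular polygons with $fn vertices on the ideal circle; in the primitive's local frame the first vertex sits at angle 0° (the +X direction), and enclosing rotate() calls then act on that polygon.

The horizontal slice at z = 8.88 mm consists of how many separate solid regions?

At z = 8.88 mm: the r=4 cylinder gives a regular 16-gon of circumradius 4 (constant along its height). The result has 1 disconnected region.

1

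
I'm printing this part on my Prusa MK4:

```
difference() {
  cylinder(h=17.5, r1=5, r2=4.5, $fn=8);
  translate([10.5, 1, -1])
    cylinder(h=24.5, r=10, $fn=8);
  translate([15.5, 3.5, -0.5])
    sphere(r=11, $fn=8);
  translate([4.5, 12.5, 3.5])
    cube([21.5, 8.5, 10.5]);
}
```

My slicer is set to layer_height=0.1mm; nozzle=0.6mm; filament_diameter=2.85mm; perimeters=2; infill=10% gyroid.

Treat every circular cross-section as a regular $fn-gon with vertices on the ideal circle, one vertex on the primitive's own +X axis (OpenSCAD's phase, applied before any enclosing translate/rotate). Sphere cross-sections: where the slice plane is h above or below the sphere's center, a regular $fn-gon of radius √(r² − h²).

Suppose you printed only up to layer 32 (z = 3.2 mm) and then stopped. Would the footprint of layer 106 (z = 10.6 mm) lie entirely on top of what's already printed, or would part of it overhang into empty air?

entirely on top

Compare the two slices. At z = 3.2: the cone: at t=0.183 of its height the radius interpolates to r₁+(r₂−r₁)t = 4.909, giving a regular 8-gon of that circumradius (area = (8/2)·4.909²·sin(360°/8) = 68.15 mm²); the r=10 cylinder at (10.5, 1) contributes a regular 8-gon of circumradius 10 (area = (8/2)·10.000²·sin(360°/8) = 282.84 mm²); the r=11 sphere at (15.5, 3.5) slices to a regular 8-gon of circumradius 10.359 (√(r²−h²) with h=3.7 from center) (area = (8/2)·10.359²·sin(360°/8) = 303.52 mm²); the cube at (4.5, 12.5) does not reach this height (z outside [3.5, 14]); Taking the first minus the rest: starting from the cone (68.15 mm²), the r=10 cylinder at (10.5, 1) partially overlaps it — only the 21.10 mm² overlap (of its 282.84 mm²) is removed, clipping the outline; the r=11 sphere at (15.5, 3.5) misses the remaining region (no effect) — area = 47.05 mm². At z = 10.6: the cone (r1=5→r2=4.5) has section circumradius 4.697 here — a regular 8-gon (area = (8/2)·4.697²·sin(360°/8) = 62.40 mm²); the cylinder at (10.5, 1): section is a regular 8-gon, circumradius r=10 (area = (8/2)·10.000²·sin(360°/8) = 282.84 mm²); the sphere at (15.5, 3.5) does not reach this height (|z−center|=11.100 > r=11); the cube at (4.5, 12.5) is present — its section is the full 21.5×8.5 rectangle (area 182.75 mm²); Subtracting the remaining from the first: starting from the cone (62.40 mm²), the r=10 cylinder at (10.5, 1) partially overlaps it — only the 19.13 mm² overlap (of its 282.84 mm²) is removed, clipping the outline; the 21.5×8.5 cube at (4.5, 12.5) misses the remaining region (no effect) — area = 43.28 mm². Checking containment: the cross-section at z = 10.6 is a subset of the cross-section at z = 3.2.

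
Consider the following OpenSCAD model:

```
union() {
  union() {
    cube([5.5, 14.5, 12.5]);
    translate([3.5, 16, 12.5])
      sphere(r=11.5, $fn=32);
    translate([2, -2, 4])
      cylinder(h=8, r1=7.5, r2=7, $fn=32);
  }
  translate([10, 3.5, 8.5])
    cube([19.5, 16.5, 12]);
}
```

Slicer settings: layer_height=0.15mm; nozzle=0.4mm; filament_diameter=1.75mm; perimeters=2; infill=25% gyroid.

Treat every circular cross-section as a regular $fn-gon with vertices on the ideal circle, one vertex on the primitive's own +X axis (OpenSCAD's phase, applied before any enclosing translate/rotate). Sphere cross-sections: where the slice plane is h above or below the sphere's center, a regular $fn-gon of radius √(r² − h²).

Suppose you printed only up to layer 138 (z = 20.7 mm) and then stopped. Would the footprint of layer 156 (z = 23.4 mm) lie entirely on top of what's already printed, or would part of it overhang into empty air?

entirely on top

Compare the two slices. At z = 20.7: the cube is not intersected at this z (z outside [0, 12.5]); the sphere at (3.5, 16): section is a regular 32-gon, circumradius = √(r²−h²) = √(11.5²−8.2²) = 8.063 (area = (32/2)·8.063²·sin(360°/32) = 202.93 mm²); the cone at (2, -2) does not reach this height (z outside [4, 12]); Combining (union): only the r=11.5 sphere at (3.5, 16) is present, so the union is just that shape — area = 202.93 mm²; the cube at (10, 3.5) is not intersected at this z (z outside [8.5, 20.5]); Merging all regions: only that combined region is present, so the union is just that shape — area = 202.93 mm². At z = 23.4: the cube is absent (z outside [0, 12.5]); the sphere at (3.5, 16): section is a regular 32-gon, circumradius = √(r²−h²) = √(11.5²−10.9²) = 3.666 (area = (32/2)·3.666²·sin(360°/32) = 41.95 mm²); the cone at (2, -2) is absent (z outside [4, 12]); Taking the union: only the r=11.5 sphere at (3.5, 16) is present, so the union is just that shape — area = 41.95 mm²; the cube at (10, 3.5) does not reach this height (z outside [8.5, 20.5]); Combining (union): only the result so far is present, so the union is just that shape — area = 41.95 mm². Checking containment: the cross-section at z = 23.4 is a subset of the cross-section at z = 20.7.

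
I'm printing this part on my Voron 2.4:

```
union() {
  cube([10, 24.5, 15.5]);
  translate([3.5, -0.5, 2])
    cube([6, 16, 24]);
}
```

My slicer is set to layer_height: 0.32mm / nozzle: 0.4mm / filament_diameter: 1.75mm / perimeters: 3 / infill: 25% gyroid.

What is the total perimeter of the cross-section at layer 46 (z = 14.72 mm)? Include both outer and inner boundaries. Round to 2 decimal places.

At z = 14.72 mm: the cube is present — its section is the full 10×24.5 rectangle (perimeter 69.00 mm); the cube at (3.5, -0.5) is present — its section is the full 6×16 rectangle (perimeter 44.00 mm); Taking the union: the regions partially overlap (shared area 93.00 mm²), so the edge portions inside another operand are dropped and the merged outline is re-measured after clipping — boundary = 70.00 mm. Overall, the cross-section is a single solid region. Total boundary length (outer) = 70.00 mm.

70.00 mm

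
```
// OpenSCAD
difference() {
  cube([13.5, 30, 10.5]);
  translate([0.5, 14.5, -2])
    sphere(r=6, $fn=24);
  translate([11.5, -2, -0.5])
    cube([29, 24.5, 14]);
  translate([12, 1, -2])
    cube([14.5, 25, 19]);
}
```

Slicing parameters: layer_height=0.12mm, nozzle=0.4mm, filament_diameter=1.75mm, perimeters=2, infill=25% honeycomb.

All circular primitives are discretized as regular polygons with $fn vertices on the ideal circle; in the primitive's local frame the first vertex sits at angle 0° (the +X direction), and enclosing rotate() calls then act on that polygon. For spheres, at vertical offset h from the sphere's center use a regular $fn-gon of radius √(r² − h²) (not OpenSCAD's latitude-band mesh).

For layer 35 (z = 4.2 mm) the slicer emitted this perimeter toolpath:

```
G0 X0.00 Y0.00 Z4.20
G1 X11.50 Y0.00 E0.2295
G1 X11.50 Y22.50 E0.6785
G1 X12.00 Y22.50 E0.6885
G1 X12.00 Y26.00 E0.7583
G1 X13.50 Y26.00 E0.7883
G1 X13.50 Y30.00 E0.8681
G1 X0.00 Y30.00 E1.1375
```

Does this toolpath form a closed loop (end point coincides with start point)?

no

Start point (G0): (0.00, 0.00). End point (last G1): the path does not return to the start — open.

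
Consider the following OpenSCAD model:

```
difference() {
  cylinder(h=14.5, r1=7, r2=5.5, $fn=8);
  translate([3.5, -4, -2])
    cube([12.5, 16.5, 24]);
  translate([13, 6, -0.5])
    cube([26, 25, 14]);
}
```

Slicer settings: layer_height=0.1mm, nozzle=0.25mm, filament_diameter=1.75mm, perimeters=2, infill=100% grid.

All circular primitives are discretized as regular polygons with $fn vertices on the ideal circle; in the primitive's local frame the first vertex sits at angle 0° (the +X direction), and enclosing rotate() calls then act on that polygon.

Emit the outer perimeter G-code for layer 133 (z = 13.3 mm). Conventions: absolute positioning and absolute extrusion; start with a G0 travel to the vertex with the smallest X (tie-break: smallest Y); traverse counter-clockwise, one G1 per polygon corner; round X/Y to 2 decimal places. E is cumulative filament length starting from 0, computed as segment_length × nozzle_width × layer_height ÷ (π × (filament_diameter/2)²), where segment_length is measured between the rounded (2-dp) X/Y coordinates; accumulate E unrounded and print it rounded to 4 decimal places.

At z = 13.3 mm: the cone contributes a regular 8-gon of circumradius 5.624 (interpolated between r1=7 and r2=5.5 at t=0.917); the cube at (3.5, -4) (footprint 12.5×16.5) is included at this height; the 26×25 cube at (13, 6) contributes its full rectangle; Subtracting the remaining from the first: starting from the cone, the 12.5×16.5 cube at (3.5, -4) partially overlaps it — only the 10.40 mm² overlap (of its 206.25 mm²) is removed, clipping the outline; the 26×25 cube at (13, 6) misses the remaining region (no effect) — 1 connected region. The outline is a single polygon with 8 vertices. Extrusion per mm of travel: 0.25 × 0.1 / (π × 0.875²) = 0.010394. Accumulating E over each segment gives final E = 0.3517.

G0 X-5.62 Y0.00 Z13.30
G1 X-3.98 Y-3.98 E0.0447
G1 X0.00 Y-5.62 E0.0895
G1 X3.92 Y-4.00 E0.1336
G1 X3.50 Y-4.00 E0.1379
G1 X3.50 Y4.17 E0.2229
G1 X0.00 Y5.62 E0.2622
G1 X-3.98 Y3.98 E0.3070
G1 X-5.62 Y0.00 E0.3517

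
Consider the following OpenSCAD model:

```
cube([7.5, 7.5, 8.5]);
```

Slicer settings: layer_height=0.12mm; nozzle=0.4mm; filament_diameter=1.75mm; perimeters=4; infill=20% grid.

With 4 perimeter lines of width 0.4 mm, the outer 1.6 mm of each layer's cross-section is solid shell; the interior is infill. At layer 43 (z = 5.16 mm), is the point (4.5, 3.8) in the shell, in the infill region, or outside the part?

infill

At z = 5.16 mm: the cube (footprint 7.5×7.5) is included at this height. Overall, the cross-section is a single solid region. The nearest boundary edge runs (7.50, 0.00)→(7.50, 7.50); distance from the point to it = 3.00 mm. The point is inside the cross-section and 3.00 mm from the nearest boundary — more than the 1.6 mm shell width (4 × 0.4), so it's in the infill interior.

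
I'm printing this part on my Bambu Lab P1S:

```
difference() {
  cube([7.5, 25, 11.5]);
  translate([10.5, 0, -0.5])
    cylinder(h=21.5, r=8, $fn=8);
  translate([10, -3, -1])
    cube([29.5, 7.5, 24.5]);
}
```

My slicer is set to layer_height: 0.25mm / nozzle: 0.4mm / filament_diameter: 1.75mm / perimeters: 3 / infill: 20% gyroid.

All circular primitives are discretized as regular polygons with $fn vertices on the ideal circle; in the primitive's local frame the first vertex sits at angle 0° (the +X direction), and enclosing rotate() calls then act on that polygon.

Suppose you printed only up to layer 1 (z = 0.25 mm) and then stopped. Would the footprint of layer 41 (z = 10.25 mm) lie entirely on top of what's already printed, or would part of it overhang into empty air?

Compare the two slices. At z = 0.25: the cube (footprint 7.5×25) is included at this height (area 187.50 mm²); the r=8 cylinder at (10.5, 0) contributes a regular 8-gon of circumradius 8 (area = (8/2)·8.000²·sin(360°/8) = 181.02 mm²); the 29.5×7.5 cube at (10, -3) contributes its full rectangle (area 221.25 mm²); Taking the first minus the rest: starting from the 7.5×25 cube (187.50 mm²), the r=8 cylinder at (10.5, 0) partially overlaps it — only the 23.12 mm² overlap (of its 181.02 mm²) is removed, clipping the outline; the 29.5×7.5 cube at (10, -3) misses the remaining region (no effect) — area = 164.38 mm². At z = 10.25: the cube (footprint 7.5×25) is included at this height (area 187.50 mm²); the cylinder at (10.5, 0): section is a regular 8-gon, circumradius r=8 (area = (8/2)·8.000²·sin(360°/8) = 181.02 mm²); the cube at (10, -3) is present — its section is the full 29.5×7.5 rectangle (area 221.25 mm²); After the difference (first − rest): starting from the 7.5×25 cube (187.50 mm²), the r=8 cylinder at (10.5, 0) partially overlaps it — only the 23.12 mm² overlap (of its 181.02 mm²) is removed, clipping the outline; the 29.5×7.5 cube at (10, -3) misses the remaining region (no effect) — area = 164.38 mm². Checking containment: the cross-section at z = 10.25 is a subset of the cross-section at z = 0.25.

entirely on top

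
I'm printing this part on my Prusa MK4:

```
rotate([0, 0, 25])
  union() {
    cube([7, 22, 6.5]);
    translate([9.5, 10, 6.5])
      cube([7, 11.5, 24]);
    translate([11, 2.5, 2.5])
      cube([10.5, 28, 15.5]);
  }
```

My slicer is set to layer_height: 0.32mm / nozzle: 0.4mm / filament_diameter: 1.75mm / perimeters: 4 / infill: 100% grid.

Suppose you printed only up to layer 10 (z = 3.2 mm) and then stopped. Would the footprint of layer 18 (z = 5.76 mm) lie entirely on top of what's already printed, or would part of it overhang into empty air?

Compare the two slices. At z = 3.2: the 7×22 cube contributes its full rectangle (area 154.00 mm²); the cube at (9.5, 10) does not reach this height (z outside [6.5, 30.5]); the cube at (11, 2.5) is present — its section is the full 10.5×28 rectangle (area 294.00 mm²); Combining (union): the 2 present regions are separate (no shared area or edge), so areas and boundary lengths simply add and each stays a separate island — area = 448.00 mm²; (whole slice rotated 25° about Z — lengths, areas and connectivity unchanged). At z = 5.76: the cube is present — its section is the full 7×22 rectangle (area 154.00 mm²); the cube at (9.5, 10) is not intersected at this z (z outside [6.5, 30.5]); the 10.5×28 cube at (11, 2.5) contributes its full rectangle (area 294.00 mm²); Taking the union: the 2 present regions are separate (no shared area or edge), so areas and boundary lengths simply add and each stays a separate island — area = 448.00 mm²; (rotated 25° about Z; rotation is an isometry so areas/perimeters/island counts are preserved). Checking containment: the cross-section at z = 5.76 is a subset of the cross-section at z = 3.2.

entirely on top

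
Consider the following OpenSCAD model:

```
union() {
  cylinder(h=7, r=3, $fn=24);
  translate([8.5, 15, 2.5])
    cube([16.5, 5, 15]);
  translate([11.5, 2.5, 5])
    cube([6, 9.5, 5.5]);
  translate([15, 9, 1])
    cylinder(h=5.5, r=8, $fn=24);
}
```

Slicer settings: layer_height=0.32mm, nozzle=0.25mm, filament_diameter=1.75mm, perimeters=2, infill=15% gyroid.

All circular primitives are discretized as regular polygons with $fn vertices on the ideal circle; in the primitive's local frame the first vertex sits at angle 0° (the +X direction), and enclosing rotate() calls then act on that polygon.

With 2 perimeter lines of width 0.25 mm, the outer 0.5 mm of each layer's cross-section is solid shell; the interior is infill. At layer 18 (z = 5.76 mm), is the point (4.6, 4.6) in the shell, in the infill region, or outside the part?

At z = 5.76 mm: the cylinder: section is a regular 24-gon, circumradius r=3; the cube at (8.5, 15) (footprint 16.5×5) is included at this height; the cube at (11.5, 2.5) (footprint 6×9.5) is included at this height; the r=8 cylinder at (15, 9) contributes a regular 24-gon of circumradius 8; Combining (union): the regions partially overlap (shared area 70.96 mm²), so overlapping operands fuse into one piece — 2 connected regions. Overall, the cross-section has 2 separate islands. The nearest boundary edge runs (8.07, 5.00)→(7.27, 6.93); distance from the point to it = 3.36 mm. The point is not inside any of the regions above, so it lies outside the cross-section (3.36 mm from the nearest boundary).

outside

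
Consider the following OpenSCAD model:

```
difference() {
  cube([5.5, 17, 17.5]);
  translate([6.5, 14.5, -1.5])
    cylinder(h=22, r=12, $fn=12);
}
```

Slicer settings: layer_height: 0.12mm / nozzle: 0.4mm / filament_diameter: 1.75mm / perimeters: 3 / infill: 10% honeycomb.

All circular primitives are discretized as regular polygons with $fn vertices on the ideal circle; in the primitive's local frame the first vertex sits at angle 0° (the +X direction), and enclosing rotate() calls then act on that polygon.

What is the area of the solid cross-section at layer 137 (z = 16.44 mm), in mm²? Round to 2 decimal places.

At z = 16.44 mm: the 5.5×17 cube contributes its full rectangle (area 93.50 mm²); the cylinder at (6.5, 14.5): section is a regular 12-gon, circumradius r=12 (area = (12/2)·12.000²·sin(360°/12) = 432.00 mm²); Subtracting the remaining from the first: starting from the 5.5×17 cube (93.50 mm²), the r=12 cylinder at (6.5, 14.5) partially overlaps it — only the 74.13 mm² overlap (of its 432.00 mm²) is removed, clipping the outline — area = 19.37 mm². Overall, the cross-section is a single solid region. Net area = 19.37 mm².

19.37 mm²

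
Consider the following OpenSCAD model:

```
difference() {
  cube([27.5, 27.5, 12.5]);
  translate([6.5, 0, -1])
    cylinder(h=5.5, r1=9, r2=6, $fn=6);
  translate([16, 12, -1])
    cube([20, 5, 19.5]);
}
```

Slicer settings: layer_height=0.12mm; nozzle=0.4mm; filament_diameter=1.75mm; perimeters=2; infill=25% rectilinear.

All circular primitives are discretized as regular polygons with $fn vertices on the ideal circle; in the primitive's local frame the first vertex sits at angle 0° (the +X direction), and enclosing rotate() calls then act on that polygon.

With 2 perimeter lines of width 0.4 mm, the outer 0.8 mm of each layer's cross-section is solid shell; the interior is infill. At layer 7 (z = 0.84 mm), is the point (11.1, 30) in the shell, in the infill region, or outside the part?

outside

At z = 0.84 mm: the cube (footprint 27.5×27.5) is included at this height; the cone at (6.5, 0): at t=0.335 of its height the radius interpolates to r₁+(r₂−r₁)t = 7.996, giving a regular 6-gon of that circumradius; the cube at (16, 12) (footprint 20×5) is included at this height; Taking the first minus the rest: starting from the 27.5×27.5 cube, the cone at (6.5, 0) partially overlaps it — only the 81.12 mm² overlap (of its 166.13 mm²) is removed, clipping the outline; the 20×5 cube at (16, 12) partially overlaps it — only the 57.50 mm² overlap (of its 100.00 mm²) is removed, clipping the outline — 1 connected region. Overall, the cross-section is a single solid region. The nearest boundary edge runs (0.00, 27.50)→(27.50, 27.50); distance from the point to it = 2.50 mm. The point is not inside any of the regions above, so it lies outside the cross-section (2.50 mm from the nearest boundary).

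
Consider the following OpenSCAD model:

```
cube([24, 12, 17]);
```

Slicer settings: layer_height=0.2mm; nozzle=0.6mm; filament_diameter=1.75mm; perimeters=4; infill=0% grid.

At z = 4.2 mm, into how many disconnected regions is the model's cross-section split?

At z = 4.2 mm: the cube is present — its section is the full 24×12 rectangle. The result has 1 disconnected region.

1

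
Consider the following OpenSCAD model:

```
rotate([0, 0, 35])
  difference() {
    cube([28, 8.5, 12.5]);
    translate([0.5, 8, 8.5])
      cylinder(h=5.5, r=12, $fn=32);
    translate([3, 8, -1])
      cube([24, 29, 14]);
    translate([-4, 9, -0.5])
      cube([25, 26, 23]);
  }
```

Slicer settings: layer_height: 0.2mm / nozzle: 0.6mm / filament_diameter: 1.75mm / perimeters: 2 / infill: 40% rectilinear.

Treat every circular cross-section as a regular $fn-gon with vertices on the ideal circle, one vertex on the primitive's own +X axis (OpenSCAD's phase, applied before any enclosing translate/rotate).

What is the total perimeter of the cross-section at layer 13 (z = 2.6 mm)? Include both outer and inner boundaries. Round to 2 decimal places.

74.00 mm

At z = 2.6 mm: the cube is present — its section is the full 28×8.5 rectangle (perimeter 73.00 mm); the cylinder at (0.5, 8) is absent (z outside [8.5, 14]); the 24×29 cube at (3, 8) contributes its full rectangle (perimeter 106.00 mm); the 25×26 cube at (-4, 9) contributes its full rectangle (perimeter 102.00 mm); Subtracting the remaining from the first: starting from the 28×8.5 cube, the 24×29 cube at (3, 8) partially overlaps it — only the 12.00 mm² overlap (of its 696.00 mm²) is removed, clipping the outline; the 25×26 cube at (-4, 9) misses the remaining region (no effect) — boundary = 74.00 mm; (rotated 35° about Z; rotation is an isometry so areas/perimeters/island counts are preserved). Overall, the cross-section is a single solid region. Total boundary length (outer) = 74.00 mm.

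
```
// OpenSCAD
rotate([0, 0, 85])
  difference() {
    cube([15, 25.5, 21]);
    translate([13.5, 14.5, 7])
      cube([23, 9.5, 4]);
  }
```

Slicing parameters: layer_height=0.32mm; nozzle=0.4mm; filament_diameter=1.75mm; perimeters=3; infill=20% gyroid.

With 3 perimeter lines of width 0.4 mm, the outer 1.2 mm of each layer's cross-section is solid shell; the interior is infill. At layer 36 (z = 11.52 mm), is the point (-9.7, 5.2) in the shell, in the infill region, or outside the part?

At z = 11.52 mm: the cube (footprint 15×25.5) is included at this height; the cube at (13.5, 14.5) is not intersected at this z (z outside [7, 11]); After the difference (first − rest): none of the subtracted shapes is present at this height, so the 15×25.5 cube is unchanged — 1 connected region; (whole slice rotated 85° about Z — lengths, areas and connectivity unchanged). Overall, the cross-section is a single solid region. Undo the 85° rotation: the query point maps to (4.335, 10.116) in the un-rotated model frame. The nearest boundary edge runs (0.00, 25.50)→(0.00, 0.00); distance from the point to it = 4.33 mm. The point is inside the cross-section and 4.33 mm from the nearest boundary — more than the 1.2 mm shell width (3 × 0.4), so it's in the infill interior.

infill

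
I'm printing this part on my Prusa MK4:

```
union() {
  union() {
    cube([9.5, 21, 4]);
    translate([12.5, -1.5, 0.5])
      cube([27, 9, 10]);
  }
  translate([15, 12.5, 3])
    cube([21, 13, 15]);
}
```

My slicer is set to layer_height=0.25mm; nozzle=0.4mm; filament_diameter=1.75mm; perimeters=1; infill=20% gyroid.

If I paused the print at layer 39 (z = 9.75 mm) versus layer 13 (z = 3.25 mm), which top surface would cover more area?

layer 13 (z = 3.25 mm)

Layer 39 (z = 9.75): the cube is not intersected at this z (z outside [0, 4]); the cube at (12.5, -1.5) is present — its section is the full 27×9 rectangle (area 243.00 mm²); Combining (union): only the 27×9 cube at (12.5, -1.5) is present, so the union is just that shape — area = 243.00 mm²; the 21×13 cube at (15, 12.5) contributes its full rectangle (area 273.00 mm²); Merging all regions: the 2 present regions are separate (no shared area or edge), so areas and boundary lengths simply add and each stays a separate island — area = 516.00 mm². So its area = 516.00 mm². Layer 13 (z = 3.25): the cube (footprint 9.5×21) is included at this height (area 199.50 mm²); the cube at (12.5, -1.5) (footprint 27×9) is included at this height (area 243.00 mm²); Combining (union): the 2 present regions are separate (no shared area or edge), so areas and boundary lengths simply add and each stays a separate island — area = 442.50 mm²; the 21×13 cube at (15, 12.5) contributes its full rectangle (area 273.00 mm²); Merging all regions: the 2 present regions are separate (no shared area or edge), so areas and boundary lengths simply add and each stays a separate island — area = 715.50 mm². So its area = 715.50 mm². Layer 13 is larger (715.50 vs 516.00 mm²).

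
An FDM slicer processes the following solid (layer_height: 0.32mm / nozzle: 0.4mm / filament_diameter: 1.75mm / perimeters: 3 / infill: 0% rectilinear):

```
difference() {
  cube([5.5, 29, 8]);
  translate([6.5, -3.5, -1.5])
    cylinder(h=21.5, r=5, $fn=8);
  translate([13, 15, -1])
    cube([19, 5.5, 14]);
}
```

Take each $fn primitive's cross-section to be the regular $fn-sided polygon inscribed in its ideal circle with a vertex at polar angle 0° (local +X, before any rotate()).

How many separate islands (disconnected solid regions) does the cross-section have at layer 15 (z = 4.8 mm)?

At z = 4.8 mm: the cube is present — its section is the full 5.5×29 rectangle; the cylinder at (6.5, -3.5): section is a regular 8-gon, circumradius r=5; the cube at (13, 15) is present — its section is the full 19×5.5 rectangle; Subtracting the remaining from the first: starting from the 5.5×29 cube, the r=5 cylinder at (6.5, -3.5) partially overlaps it — only the 1.42 mm² overlap (of its 70.71 mm²) is removed, clipping the outline; the 19×5.5 cube at (13, 15) misses the remaining region (no effect) — 1 connected region. Overall, the cross-section is a single solid region. Island count = 1.

1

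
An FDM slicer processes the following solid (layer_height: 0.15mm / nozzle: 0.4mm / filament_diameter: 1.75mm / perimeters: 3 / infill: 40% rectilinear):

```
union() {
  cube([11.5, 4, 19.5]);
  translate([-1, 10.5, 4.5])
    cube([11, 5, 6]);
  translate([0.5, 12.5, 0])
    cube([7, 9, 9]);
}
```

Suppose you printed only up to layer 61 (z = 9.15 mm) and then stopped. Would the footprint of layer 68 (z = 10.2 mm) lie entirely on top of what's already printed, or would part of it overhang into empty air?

Compare the two slices. At z = 9.15: the 11.5×4 cube contributes its full rectangle (area 46.00 mm²); the 11×5 cube at (-1, 10.5) contributes its full rectangle (area 55.00 mm²); the cube at (0.5, 12.5) does not reach this height (z outside [0, 9]); Combining (union): the 2 present regions are separate (no shared area or edge), so areas and boundary lengths simply add and each stays a separate island — area = 101.00 mm². At z = 10.2: the cube is present — its section is the full 11.5×4 rectangle (area 46.00 mm²); the cube at (-1, 10.5) is present — its section is the full 11×5 rectangle (area 55.00 mm²); the cube at (0.5, 12.5) is absent (z outside [0, 9]); Merging all regions: the 2 present regions are separate (no shared area or edge), so areas and boundary lengths simply add and each stays a separate island — area = 101.00 mm². Checking containment: the cross-section at z = 10.2 is a subset of the cross-section at z = 9.15.

entirely on top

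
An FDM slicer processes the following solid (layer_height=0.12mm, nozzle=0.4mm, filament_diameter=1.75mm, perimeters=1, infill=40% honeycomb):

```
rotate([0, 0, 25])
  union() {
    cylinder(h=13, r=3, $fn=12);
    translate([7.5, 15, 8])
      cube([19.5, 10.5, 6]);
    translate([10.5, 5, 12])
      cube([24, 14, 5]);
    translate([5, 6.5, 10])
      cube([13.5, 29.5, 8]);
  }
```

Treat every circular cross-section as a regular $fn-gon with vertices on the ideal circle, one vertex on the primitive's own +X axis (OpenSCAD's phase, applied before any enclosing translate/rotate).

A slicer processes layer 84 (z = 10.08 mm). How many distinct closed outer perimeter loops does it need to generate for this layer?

2

At z = 10.08 mm: the r=3 cylinder contributes a regular 12-gon of circumradius 3; the 19.5×10.5 cube at (7.5, 15) contributes its full rectangle; the cube at (10.5, 5) is not intersected at this z (z outside [12, 17]); the cube at (5, 6.5) is present — its section is the full 13.5×29.5 rectangle; Merging all regions: the regions partially overlap (shared area 115.50 mm²), so overlapping operands fuse into one piece — 2 connected regions; (whole slice rotated 25° about Z — lengths, areas and connectivity unchanged). The result has 2 disconnected regions.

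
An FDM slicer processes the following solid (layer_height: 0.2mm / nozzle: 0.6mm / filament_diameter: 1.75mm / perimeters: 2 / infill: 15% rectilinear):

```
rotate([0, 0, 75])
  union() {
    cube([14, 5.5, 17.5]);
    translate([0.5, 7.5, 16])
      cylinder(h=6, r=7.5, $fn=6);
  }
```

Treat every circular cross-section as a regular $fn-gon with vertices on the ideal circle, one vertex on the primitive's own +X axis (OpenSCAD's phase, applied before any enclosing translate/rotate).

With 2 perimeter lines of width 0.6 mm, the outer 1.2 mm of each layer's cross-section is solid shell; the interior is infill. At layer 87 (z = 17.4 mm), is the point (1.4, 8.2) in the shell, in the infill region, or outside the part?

shell

At z = 17.4 mm: the 14×5.5 cube contributes its full rectangle; the r=7.5 cylinder at (0.5, 7.5) contributes a regular 6-gon of circumradius 7.5; Merging all regions: the regions partially overlap (shared area 24.94 mm²), so overlapping operands fuse into one piece — 1 connected region; (rotated 75° about Z; rotation is an isometry so areas/perimeters/island counts are preserved). Overall, the cross-section is a single solid region. Undo the 75° rotation: the query point maps to (8.283, 0.770) in the un-rotated model frame. The nearest boundary edge runs (14.00, 0.00)→(0.00, 0.00); distance from the point to it = 0.77 mm. The point is inside the cross-section, 0.77 mm from the nearest boundary — within the 1.2 mm shell band (2 × 0.6).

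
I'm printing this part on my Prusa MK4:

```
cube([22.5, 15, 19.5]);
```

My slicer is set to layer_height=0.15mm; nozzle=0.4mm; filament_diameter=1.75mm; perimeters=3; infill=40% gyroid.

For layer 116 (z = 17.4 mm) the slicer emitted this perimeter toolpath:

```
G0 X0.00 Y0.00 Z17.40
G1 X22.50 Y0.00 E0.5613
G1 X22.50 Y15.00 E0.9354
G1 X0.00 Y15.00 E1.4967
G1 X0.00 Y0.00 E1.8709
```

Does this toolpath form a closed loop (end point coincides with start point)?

Start point (G0): (0.00, 0.00). End point (last G1): the path returns to the start — closed.

yes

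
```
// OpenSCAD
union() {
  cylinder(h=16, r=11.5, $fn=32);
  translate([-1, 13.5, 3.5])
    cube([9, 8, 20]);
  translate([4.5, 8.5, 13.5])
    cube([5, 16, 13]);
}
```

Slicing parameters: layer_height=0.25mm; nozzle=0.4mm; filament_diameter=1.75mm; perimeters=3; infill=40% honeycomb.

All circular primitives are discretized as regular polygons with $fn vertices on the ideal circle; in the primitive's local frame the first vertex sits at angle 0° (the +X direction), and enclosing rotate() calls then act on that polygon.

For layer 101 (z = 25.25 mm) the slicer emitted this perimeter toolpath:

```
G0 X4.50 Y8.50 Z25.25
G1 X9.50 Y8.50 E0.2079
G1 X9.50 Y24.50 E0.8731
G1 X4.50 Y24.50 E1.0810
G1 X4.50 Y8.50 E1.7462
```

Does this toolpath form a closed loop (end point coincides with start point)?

Start point (G0): (4.50, 8.50). End point (last G1): the path returns to the start — closed.

yes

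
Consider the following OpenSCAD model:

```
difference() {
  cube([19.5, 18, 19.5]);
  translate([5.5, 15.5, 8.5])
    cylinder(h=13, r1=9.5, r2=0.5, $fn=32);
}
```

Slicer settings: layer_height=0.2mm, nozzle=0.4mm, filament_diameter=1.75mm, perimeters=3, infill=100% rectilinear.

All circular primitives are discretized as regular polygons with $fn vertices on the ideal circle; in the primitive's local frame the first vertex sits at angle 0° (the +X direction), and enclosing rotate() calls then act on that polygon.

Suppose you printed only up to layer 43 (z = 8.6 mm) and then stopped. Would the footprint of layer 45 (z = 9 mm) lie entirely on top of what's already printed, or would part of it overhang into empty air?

part overhangs

Compare the two slices. At z = 8.6: the cube is present — its section is the full 19.5×18 rectangle (area 351.00 mm²); the cone at (5.5, 15.5) (r1=9.5→r2=0.5) has section circumradius 9.431 here — a regular 32-gon (area = (32/2)·9.431²·sin(360°/32) = 277.62 mm²); After the difference (first − rest): starting from the 19.5×18 cube (351.00 mm²), the cone at (5.5, 15.5) partially overlaps it — only the 154.96 mm² overlap (of its 277.62 mm²) is removed, clipping the outline — area = 196.04 mm². At z = 9: the cube is present — its section is the full 19.5×18 rectangle (area 351.00 mm²); the cone at (5.5, 15.5) (r1=9.5→r2=0.5) has section circumradius 9.154 here — a regular 32-gon (area = (32/2)·9.154²·sin(360°/32) = 261.55 mm²); After the difference (first − rest): starting from the 19.5×18 cube (351.00 mm²), the cone at (5.5, 15.5) partially overlaps it — only the 148.62 mm² overlap (of its 261.55 mm²) is removed, clipping the outline — area = 202.38 mm². Checking containment: at z = 9 the cross-section extends beyond the z = 8.6 cross-section by about 6.34 mm².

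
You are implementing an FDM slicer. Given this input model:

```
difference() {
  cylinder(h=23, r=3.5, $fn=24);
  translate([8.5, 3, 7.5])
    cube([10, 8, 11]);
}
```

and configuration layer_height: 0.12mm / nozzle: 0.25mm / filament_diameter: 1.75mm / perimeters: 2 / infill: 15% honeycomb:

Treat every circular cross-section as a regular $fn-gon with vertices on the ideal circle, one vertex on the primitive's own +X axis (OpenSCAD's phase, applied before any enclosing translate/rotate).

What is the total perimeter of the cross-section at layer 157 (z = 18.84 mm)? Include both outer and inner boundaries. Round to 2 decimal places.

21.93 mm

At z = 18.84 mm: the r=3.5 cylinder contributes a regular 24-gon of circumradius 3.5 (perimeter = 2·24·3.500·sin(180°/24) = 21.93 mm); the cube at (8.5, 3) does not reach this height (z outside [7.5, 18.5]); Subtracting the remaining from the first: none of the subtracted shapes is present at this height, so the r=3.5 cylinder is unchanged — boundary = 21.93 mm. Overall, the cross-section is a single solid region. Total boundary length (outer) = 21.93 mm.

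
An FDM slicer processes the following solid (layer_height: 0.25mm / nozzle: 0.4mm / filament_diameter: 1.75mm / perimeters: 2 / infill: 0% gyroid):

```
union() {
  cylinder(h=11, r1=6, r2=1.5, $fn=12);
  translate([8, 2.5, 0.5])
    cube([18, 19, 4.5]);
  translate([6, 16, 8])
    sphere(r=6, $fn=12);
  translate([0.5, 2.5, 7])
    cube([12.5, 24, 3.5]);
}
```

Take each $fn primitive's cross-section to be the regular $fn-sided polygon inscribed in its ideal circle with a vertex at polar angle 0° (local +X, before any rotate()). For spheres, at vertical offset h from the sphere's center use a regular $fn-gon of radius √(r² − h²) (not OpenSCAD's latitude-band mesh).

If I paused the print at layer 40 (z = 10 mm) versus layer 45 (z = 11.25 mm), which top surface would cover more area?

Layer 40 (z = 10): the cone: at t=0.909 of its height the radius interpolates to r₁+(r₂−r₁)t = 1.909, giving a regular 12-gon of that circumradius (area = (12/2)·1.909²·sin(360°/12) = 10.93 mm²); the cube at (8, 2.5) is not intersected at this z (z outside [0.5, 5]); the r=6 sphere at (6, 16) contributes a regular 12-gon of circumradius √(6²−2²) = 5.657 (area = (12/2)·5.657²·sin(360°/12) = 96.00 mm²); the cube at (0.5, 2.5) (footprint 12.5×24) is included at this height (area 300.00 mm²); Taking the union: the regions partially overlap — summed areas 406.93 mm² minus the doubly-counted overlap 95.91 mm² gives 311.03 mm² — area = 311.03 mm². So its area = 311.03 mm². Layer 45 (z = 11.25): the cone is not intersected at this z (z outside [0, 11]); the cube at (8, 2.5) is absent (z outside [0.5, 5]); the sphere at (6, 16): section is a regular 12-gon, circumradius = √(r²−h²) = √(6²−3.25²) = 5.044 (area = (12/2)·5.044²·sin(360°/12) = 76.31 mm²); the cube at (0.5, 2.5) does not reach this height (z outside [7, 10.5]); Merging all regions: only the r=6 sphere at (6, 16) is present, so the union is just that shape — area = 76.31 mm². So its area = 76.31 mm². Layer 40 is larger (311.03 vs 76.31 mm²).

layer 40 (z = 10 mm)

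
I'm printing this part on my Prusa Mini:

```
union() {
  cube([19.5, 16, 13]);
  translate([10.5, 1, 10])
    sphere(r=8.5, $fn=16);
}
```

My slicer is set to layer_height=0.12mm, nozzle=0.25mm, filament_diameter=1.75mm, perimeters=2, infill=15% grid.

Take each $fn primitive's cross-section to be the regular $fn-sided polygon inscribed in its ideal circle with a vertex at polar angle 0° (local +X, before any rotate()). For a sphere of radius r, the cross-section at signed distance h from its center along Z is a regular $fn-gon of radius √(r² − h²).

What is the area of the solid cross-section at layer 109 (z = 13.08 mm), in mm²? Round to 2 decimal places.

192.15 mm²

At z = 13.08 mm: the cube is not intersected at this z (z outside [0, 13]); the r=8.5 sphere at (10.5, 1) contributes a regular 16-gon of circumradius √(8.5²−3.08²) = 7.922 (area = (16/2)·7.922²·sin(360°/16) = 192.15 mm²); Merging all regions: only the r=8.5 sphere at (10.5, 1) is present, so the union is just that shape — area = 192.15 mm². Overall, the cross-section is a single solid region. Net area = 192.15 mm².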